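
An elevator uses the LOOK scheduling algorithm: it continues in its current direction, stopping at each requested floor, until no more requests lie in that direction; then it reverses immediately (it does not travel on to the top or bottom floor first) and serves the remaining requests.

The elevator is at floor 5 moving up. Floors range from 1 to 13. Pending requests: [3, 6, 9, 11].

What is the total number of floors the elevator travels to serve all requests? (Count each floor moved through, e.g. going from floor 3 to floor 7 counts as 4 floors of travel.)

Start at floor 5 moving up, LOOK stop order: [6, 9, 11, 3]
  5 → 6: |6-5| = 1, total = 1
  6 → 9: |9-6| = 3, total = 4
  9 → 11: |11-9| = 2, total = 6
  11 → 3: |3-11| = 8, total = 14

Answer: 14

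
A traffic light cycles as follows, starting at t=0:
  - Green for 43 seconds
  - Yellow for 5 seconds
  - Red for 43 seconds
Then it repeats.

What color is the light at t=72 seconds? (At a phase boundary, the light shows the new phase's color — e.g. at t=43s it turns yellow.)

Cycle length = 43 + 5 + 43 = 91s
t = 72, phase_t = 72 mod 91 = 72
72 >= 48 → RED

Answer: red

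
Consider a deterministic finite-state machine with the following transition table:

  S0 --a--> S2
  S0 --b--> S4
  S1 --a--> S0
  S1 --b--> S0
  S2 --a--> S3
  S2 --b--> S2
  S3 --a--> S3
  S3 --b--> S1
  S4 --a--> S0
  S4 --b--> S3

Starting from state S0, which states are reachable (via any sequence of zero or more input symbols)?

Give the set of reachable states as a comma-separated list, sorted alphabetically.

Answer: S0, S1, S2, S3, S4

Derivation:
BFS from S0:
  visit S0: S0--a-->S2 (new), S0--b-->S4 (new)
  visit S2: S2--a-->S3 (new), S2--b-->S2 (seen)
  visit S4: S4--a-->S0 (seen), S4--b-->S3 (seen)
  visit S3: S3--a-->S3 (seen), S3--b-->S1 (new)
  visit S1: S1--a-->S0 (seen), S1--b-->S0 (seen)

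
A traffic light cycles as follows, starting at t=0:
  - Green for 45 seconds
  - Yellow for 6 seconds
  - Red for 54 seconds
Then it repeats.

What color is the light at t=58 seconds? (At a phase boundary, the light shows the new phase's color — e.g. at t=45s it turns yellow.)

Cycle length = 45 + 6 + 54 = 105s
t = 58, phase_t = 58 mod 105 = 58
58 >= 51 → RED

Answer: red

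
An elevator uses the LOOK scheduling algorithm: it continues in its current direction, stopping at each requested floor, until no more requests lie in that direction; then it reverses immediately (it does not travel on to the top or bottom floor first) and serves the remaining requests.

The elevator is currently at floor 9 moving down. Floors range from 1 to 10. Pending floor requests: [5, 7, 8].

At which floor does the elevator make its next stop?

Current floor: 9, direction: down
Requests above: []
Requests below: [5, 7, 8]
Moving down and requests lie below → nearest below is max([5, 7, 8]) = 8

Answer: 8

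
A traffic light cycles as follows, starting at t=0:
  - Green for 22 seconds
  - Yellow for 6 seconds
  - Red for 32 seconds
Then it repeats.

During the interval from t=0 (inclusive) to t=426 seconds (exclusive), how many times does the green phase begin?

Answer: 8

Derivation:
Cycle = 22+6+32 = 60s
green phase starts at t = k*60 + 0 for k=0,1,2,...
Need k*60+0 < 426 → k < 7.100
k ∈ {0, ..., 7} → 8 starts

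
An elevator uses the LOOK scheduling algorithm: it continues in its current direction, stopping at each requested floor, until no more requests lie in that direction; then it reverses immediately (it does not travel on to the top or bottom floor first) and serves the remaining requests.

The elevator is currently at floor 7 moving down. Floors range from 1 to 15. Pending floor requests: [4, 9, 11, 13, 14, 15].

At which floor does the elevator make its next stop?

Current floor: 7, direction: down
Requests above: [9, 11, 13, 14, 15]
Requests below: [4]
Moving down and requests lie below → nearest below is max([4]) = 4

Answer: 4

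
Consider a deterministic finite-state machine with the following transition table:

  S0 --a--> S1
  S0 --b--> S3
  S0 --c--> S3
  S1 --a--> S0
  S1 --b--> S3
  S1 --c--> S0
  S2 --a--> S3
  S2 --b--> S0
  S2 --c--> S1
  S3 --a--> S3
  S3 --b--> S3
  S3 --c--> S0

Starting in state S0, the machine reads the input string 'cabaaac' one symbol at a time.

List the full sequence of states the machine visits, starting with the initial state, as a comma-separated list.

Answer: S0, S3, S3, S3, S3, S3, S3, S0

Derivation:
Start: S0
  read 'c': S0 --c--> S3
  read 'a': S3 --a--> S3
  read 'b': S3 --b--> S3
  read 'a': S3 --a--> S3
  read 'a': S3 --a--> S3
  read 'a': S3 --a--> S3
  read 'c': S3 --c--> S0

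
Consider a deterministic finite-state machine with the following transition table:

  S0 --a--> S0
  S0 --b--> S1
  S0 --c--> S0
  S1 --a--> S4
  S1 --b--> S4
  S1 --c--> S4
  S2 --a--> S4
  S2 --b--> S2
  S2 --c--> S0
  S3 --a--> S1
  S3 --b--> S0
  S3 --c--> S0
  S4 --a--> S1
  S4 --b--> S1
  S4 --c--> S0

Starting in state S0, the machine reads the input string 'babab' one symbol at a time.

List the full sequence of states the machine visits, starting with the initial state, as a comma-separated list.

Answer: S0, S1, S4, S1, S4, S1

Derivation:
Start: S0
  read 'b': S0 --b--> S1
  read 'a': S1 --a--> S4
  read 'b': S4 --b--> S1
  read 'a': S1 --a--> S4
  read 'b': S4 --b--> S1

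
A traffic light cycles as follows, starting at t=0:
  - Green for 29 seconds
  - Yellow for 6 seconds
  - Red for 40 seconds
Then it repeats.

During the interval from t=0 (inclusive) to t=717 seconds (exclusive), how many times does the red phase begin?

Cycle = 29+6+40 = 75s
red phase starts at t = k*75 + 35 for k=0,1,2,...
Need k*75+35 < 717 → k < 9.093
k ∈ {0, ..., 9} → 10 starts

Answer: 10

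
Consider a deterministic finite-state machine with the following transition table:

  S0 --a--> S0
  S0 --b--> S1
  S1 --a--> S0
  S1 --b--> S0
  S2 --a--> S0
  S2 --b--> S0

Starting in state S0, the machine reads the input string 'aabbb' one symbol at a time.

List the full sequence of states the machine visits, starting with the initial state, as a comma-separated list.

Start: S0
  read 'a': S0 --a--> S0
  read 'a': S0 --a--> S0
  read 'b': S0 --b--> S1
  read 'b': S1 --b--> S0
  read 'b': S0 --b--> S1

Answer: S0, S0, S0, S1, S0, S1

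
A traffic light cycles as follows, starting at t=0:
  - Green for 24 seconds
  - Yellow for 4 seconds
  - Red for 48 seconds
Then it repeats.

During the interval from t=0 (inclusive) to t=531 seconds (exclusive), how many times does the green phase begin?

Cycle = 24+4+48 = 76s
green phase starts at t = k*76 + 0 for k=0,1,2,...
Need k*76+0 < 531 → k < 6.987
k ∈ {0, ..., 6} → 7 starts

Answer: 7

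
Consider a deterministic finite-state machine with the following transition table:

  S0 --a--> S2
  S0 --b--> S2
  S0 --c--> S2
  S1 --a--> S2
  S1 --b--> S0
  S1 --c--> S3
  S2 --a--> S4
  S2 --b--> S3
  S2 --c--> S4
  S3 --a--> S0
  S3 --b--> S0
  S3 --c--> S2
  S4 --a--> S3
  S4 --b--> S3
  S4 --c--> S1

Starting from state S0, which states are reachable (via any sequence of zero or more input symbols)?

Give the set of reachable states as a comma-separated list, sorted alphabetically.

BFS from S0:
  visit S0: S0--a-->S2 (new), S0--b-->S2 (seen), S0--c-->S2 (seen)
  visit S2: S2--a-->S4 (new), S2--b-->S3 (new), S2--c-->S4 (seen)
  visit S4: S4--a-->S3 (seen), S4--b-->S3 (seen), S4--c-->S1 (new)
  visit S3: S3--a-->S0 (seen), S3--b-->S0 (seen), S3--c-->S2 (seen)
  visit S1: S1--a-->S2 (seen), S1--b-->S0 (seen), S1--c-->S3 (seen)

Answer: S0, S1, S2, S3, S4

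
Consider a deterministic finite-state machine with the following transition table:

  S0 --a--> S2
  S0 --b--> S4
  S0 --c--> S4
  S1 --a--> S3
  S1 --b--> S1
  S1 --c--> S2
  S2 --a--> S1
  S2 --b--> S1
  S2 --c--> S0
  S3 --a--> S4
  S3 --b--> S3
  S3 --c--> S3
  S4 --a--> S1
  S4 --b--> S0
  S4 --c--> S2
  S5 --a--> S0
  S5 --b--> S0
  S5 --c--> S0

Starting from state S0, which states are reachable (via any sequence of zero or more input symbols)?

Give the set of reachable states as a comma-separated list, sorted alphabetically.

Answer: S0, S1, S2, S3, S4

Derivation:
BFS from S0:
  visit S0: S0--a-->S2 (new), S0--b-->S4 (new), S0--c-->S4 (seen)
  visit S2: S2--a-->S1 (new), S2--b-->S1 (seen), S2--c-->S0 (seen)
  visit S4: S4--a-->S1 (seen), S4--b-->S0 (seen), S4--c-->S2 (seen)
  visit S1: S1--a-->S3 (new), S1--b-->S1 (seen), S1--c-->S2 (seen)
  visit S3: S3--a-->S4 (seen), S3--b-->S3 (seen), S3--c-->S3 (seen)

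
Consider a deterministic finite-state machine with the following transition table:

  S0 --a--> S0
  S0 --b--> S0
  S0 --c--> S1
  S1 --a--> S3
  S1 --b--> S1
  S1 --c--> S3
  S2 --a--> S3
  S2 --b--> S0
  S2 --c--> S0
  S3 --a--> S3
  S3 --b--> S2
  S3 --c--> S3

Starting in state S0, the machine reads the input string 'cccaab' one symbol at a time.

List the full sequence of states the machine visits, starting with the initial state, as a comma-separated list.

Start: S0
  read 'c': S0 --c--> S1
  read 'c': S1 --c--> S3
  read 'c': S3 --c--> S3
  read 'a': S3 --a--> S3
  read 'a': S3 --a--> S3
  read 'b': S3 --b--> S2

Answer: S0, S1, S3, S3, S3, S3, S2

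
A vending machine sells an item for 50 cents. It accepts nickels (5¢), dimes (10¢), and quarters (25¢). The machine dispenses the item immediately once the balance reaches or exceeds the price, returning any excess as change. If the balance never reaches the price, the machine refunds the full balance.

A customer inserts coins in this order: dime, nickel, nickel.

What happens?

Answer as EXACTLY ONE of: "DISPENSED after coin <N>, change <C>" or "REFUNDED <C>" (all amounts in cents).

Answer: REFUNDED 20

Derivation:
Price: 50¢
Coin 1 (dime, 10¢): balance = 10¢
Coin 2 (nickel, 5¢): balance = 15¢
Coin 3 (nickel, 5¢): balance = 20¢
All coins inserted, balance 20¢ < price 50¢ → REFUND 20¢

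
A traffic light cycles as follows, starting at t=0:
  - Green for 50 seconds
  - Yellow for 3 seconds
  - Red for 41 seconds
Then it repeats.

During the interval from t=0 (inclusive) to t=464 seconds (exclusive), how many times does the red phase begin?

Answer: 5

Derivation:
Cycle = 50+3+41 = 94s
red phase starts at t = k*94 + 53 for k=0,1,2,...
Need k*94+53 < 464 → k < 4.372
k ∈ {0, ..., 4} → 5 starts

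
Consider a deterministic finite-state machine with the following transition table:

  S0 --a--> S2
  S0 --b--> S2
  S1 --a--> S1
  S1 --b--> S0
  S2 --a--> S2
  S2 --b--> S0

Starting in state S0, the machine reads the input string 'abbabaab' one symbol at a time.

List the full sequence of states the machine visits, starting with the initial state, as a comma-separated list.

Answer: S0, S2, S0, S2, S2, S0, S2, S2, S0

Derivation:
Start: S0
  read 'a': S0 --a--> S2
  read 'b': S2 --b--> S0
  read 'b': S0 --b--> S2
  read 'a': S2 --a--> S2
  read 'b': S2 --b--> S0
  read 'a': S0 --a--> S2
  read 'a': S2 --a--> S2
  read 'b': S2 --b--> S0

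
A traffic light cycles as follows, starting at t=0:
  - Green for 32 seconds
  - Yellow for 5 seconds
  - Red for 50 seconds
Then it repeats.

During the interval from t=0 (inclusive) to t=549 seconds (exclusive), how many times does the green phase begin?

Answer: 7

Derivation:
Cycle = 32+5+50 = 87s
green phase starts at t = k*87 + 0 for k=0,1,2,...
Need k*87+0 < 549 → k < 6.310
k ∈ {0, ..., 6} → 7 starts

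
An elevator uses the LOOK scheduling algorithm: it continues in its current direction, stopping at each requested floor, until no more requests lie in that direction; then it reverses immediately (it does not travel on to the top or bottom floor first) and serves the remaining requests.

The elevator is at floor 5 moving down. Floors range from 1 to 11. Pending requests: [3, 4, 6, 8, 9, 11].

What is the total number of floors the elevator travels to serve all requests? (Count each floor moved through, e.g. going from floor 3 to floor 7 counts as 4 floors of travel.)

Start at floor 5 moving down, LOOK stop order: [4, 3, 6, 8, 9, 11]
  5 → 4: |4-5| = 1, total = 1
  4 → 3: |3-4| = 1, total = 2
  3 → 6: |6-3| = 3, total = 5
  6 → 8: |8-6| = 2, total = 7
  8 → 9: |9-8| = 1, total = 8
  9 → 11: |11-9| = 2, total = 10

Answer: 10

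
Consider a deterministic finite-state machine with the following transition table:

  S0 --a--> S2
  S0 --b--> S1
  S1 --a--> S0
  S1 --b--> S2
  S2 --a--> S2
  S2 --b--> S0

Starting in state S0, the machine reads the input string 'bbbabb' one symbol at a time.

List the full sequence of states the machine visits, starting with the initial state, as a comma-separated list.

Answer: S0, S1, S2, S0, S2, S0, S1

Derivation:
Start: S0
  read 'b': S0 --b--> S1
  read 'b': S1 --b--> S2
  read 'b': S2 --b--> S0
  read 'a': S0 --a--> S2
  read 'b': S2 --b--> S0
  read 'b': S0 --b--> S1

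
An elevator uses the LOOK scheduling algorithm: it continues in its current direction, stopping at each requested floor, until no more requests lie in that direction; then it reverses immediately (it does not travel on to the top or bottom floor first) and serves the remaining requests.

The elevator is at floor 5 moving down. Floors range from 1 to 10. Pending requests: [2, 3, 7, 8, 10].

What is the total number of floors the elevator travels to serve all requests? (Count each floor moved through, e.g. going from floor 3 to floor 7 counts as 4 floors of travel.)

Start at floor 5 moving down, LOOK stop order: [3, 2, 7, 8, 10]
  5 → 3: |3-5| = 2, total = 2
  3 → 2: |2-3| = 1, total = 3
  2 → 7: |7-2| = 5, total = 8
  7 → 8: |8-7| = 1, total = 9
  8 → 10: |10-8| = 2, total = 11

Answer: 11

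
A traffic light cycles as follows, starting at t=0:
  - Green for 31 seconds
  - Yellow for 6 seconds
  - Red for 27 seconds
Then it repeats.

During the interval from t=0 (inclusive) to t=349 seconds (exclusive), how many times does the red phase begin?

Cycle = 31+6+27 = 64s
red phase starts at t = k*64 + 37 for k=0,1,2,...
Need k*64+37 < 349 → k < 4.875
k ∈ {0, ..., 4} → 5 starts

Answer: 5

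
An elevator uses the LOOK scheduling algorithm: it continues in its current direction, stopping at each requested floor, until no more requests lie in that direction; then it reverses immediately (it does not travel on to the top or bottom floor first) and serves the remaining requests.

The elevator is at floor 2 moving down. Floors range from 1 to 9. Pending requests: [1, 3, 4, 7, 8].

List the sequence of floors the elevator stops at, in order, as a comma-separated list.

Current: 2, moving DOWN
Serve below first (descending): [1]
Then reverse, serve above (ascending): [3, 4, 7, 8]

Answer: 1, 3, 4, 7, 8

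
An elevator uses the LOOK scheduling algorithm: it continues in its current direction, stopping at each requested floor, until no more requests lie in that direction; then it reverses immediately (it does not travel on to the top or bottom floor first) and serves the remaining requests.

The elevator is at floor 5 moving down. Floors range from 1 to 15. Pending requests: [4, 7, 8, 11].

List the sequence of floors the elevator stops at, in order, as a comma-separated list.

Answer: 4, 7, 8, 11

Derivation:
Current: 5, moving DOWN
Serve below first (descending): [4]
Then reverse, serve above (ascending): [7, 8, 11]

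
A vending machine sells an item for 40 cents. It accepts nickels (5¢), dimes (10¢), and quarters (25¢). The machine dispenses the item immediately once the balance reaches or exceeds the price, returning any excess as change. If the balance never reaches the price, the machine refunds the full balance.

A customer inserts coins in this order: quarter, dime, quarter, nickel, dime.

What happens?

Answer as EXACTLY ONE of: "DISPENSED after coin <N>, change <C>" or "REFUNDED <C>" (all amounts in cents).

Answer: DISPENSED after coin 3, change 20

Derivation:
Price: 40¢
Coin 1 (quarter, 25¢): balance = 25¢
Coin 2 (dime, 10¢): balance = 35¢
Coin 3 (quarter, 25¢): balance = 60¢
  → balance >= price → DISPENSE, change = 60 - 40 = 20¢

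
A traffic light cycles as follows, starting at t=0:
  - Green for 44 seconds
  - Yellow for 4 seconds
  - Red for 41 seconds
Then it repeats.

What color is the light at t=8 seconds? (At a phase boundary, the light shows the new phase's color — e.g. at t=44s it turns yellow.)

Cycle length = 44 + 4 + 41 = 89s
t = 8, phase_t = 8 mod 89 = 8
8 < 44 (green end) → GREEN

Answer: green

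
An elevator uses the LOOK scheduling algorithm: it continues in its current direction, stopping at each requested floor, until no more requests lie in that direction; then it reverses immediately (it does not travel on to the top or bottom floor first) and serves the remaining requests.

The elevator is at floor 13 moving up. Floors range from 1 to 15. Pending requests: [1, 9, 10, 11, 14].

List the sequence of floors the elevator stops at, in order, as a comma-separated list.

Current: 13, moving UP
Serve above first (ascending): [14]
Then reverse, serve below (descending): [11, 10, 9, 1]

Answer: 14, 11, 10, 9, 1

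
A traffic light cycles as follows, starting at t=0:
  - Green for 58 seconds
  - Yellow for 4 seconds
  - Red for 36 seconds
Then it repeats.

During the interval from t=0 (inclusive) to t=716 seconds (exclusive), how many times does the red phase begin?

Answer: 7

Derivation:
Cycle = 58+4+36 = 98s
red phase starts at t = k*98 + 62 for k=0,1,2,...
Need k*98+62 < 716 → k < 6.673
k ∈ {0, ..., 6} → 7 starts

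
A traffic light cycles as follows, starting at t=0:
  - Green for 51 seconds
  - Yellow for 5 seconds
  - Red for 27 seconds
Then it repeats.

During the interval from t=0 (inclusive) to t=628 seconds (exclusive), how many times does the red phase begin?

Answer: 7

Derivation:
Cycle = 51+5+27 = 83s
red phase starts at t = k*83 + 56 for k=0,1,2,...
Need k*83+56 < 628 → k < 6.892
k ∈ {0, ..., 6} → 7 starts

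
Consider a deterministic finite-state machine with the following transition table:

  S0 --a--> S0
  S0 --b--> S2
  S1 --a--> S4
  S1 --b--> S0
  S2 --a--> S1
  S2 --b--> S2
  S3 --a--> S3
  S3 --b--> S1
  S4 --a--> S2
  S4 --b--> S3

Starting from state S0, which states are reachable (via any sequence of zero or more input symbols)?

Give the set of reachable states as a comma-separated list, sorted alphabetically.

BFS from S0:
  visit S0: S0--a-->S0 (seen), S0--b-->S2 (new)
  visit S2: S2--a-->S1 (new), S2--b-->S2 (seen)
  visit S1: S1--a-->S4 (new), S1--b-->S0 (seen)
  visit S4: S4--a-->S2 (seen), S4--b-->S3 (new)
  visit S3: S3--a-->S3 (seen), S3--b-->S1 (seen)

Answer: S0, S1, S2, S3, S4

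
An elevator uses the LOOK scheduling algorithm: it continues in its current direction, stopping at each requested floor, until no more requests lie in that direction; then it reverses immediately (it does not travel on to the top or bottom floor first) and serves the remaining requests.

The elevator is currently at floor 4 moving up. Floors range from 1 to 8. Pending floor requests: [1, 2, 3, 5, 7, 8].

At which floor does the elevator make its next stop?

Answer: 5

Derivation:
Current floor: 4, direction: up
Requests above: [5, 7, 8]
Requests below: [1, 2, 3]
Moving up and requests lie above → nearest above is min([5, 7, 8]) = 5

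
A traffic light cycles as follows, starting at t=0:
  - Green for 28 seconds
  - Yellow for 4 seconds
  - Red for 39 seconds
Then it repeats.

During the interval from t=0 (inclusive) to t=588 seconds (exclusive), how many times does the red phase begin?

Answer: 8

Derivation:
Cycle = 28+4+39 = 71s
red phase starts at t = k*71 + 32 for k=0,1,2,...
Need k*71+32 < 588 → k < 7.831
k ∈ {0, ..., 7} → 8 starts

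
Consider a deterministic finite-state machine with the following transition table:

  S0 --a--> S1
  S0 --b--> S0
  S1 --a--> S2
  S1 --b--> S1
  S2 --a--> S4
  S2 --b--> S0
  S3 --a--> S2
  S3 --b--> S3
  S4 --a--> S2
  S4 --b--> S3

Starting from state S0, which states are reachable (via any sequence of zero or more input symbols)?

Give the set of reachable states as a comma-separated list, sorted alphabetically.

BFS from S0:
  visit S0: S0--a-->S1 (new), S0--b-->S0 (seen)
  visit S1: S1--a-->S2 (new), S1--b-->S1 (seen)
  visit S2: S2--a-->S4 (new), S2--b-->S0 (seen)
  visit S4: S4--a-->S2 (seen), S4--b-->S3 (new)
  visit S3: S3--a-->S2 (seen), S3--b-->S3 (seen)

Answer: S0, S1, S2, S3, S4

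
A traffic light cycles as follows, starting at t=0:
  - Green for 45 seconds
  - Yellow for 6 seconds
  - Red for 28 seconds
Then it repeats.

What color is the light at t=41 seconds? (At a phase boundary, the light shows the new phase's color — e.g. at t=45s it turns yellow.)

Cycle length = 45 + 6 + 28 = 79s
t = 41, phase_t = 41 mod 79 = 41
41 < 45 (green end) → GREEN

Answer: green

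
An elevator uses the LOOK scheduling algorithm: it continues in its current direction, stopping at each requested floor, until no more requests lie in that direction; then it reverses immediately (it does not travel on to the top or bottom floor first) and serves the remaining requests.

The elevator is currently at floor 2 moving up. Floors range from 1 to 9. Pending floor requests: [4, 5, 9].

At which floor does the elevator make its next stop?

Current floor: 2, direction: up
Requests above: [4, 5, 9]
Requests below: []
Moving up and requests lie above → nearest above is min([4, 5, 9]) = 4

Answer: 4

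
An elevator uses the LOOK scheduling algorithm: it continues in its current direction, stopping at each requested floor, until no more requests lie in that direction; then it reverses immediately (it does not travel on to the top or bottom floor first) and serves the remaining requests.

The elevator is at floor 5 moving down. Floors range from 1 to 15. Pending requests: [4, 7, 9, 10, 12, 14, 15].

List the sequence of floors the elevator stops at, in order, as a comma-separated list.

Current: 5, moving DOWN
Serve below first (descending): [4]
Then reverse, serve above (ascending): [7, 9, 10, 12, 14, 15]

Answer: 4, 7, 9, 10, 12, 14, 15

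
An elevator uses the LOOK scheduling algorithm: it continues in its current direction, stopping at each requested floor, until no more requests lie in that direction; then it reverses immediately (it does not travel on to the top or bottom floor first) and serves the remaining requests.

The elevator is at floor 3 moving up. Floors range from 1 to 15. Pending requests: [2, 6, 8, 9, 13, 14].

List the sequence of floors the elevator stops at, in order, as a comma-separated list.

Current: 3, moving UP
Serve above first (ascending): [6, 8, 9, 13, 14]
Then reverse, serve below (descending): [2]

Answer: 6, 8, 9, 13, 14, 2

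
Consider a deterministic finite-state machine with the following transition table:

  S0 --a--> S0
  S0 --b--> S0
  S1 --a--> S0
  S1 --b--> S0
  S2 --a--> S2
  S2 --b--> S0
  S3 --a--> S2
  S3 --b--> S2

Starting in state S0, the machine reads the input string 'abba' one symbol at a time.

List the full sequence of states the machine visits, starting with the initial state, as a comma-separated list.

Answer: S0, S0, S0, S0, S0

Derivation:
Start: S0
  read 'a': S0 --a--> S0
  read 'b': S0 --b--> S0
  read 'b': S0 --b--> S0
  read 'a': S0 --a--> S0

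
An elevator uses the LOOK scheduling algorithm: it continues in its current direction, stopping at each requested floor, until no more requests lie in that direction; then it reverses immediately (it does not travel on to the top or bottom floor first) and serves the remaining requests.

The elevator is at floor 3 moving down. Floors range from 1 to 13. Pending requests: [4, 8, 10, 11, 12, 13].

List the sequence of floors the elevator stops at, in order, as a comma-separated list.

Answer: 4, 8, 10, 11, 12, 13

Derivation:
Current: 3, moving DOWN
Serve below first (descending): []
Then reverse, serve above (ascending): [4, 8, 10, 11, 12, 13]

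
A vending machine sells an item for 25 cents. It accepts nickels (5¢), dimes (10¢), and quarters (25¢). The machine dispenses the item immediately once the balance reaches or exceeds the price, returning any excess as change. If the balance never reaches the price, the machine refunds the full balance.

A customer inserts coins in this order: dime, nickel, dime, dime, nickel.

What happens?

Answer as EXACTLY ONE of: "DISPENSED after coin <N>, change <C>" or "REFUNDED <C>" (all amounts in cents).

Answer: DISPENSED after coin 3, change 0

Derivation:
Price: 25¢
Coin 1 (dime, 10¢): balance = 10¢
Coin 2 (nickel, 5¢): balance = 15¢
Coin 3 (dime, 10¢): balance = 25¢
  → balance >= price → DISPENSE, change = 25 - 25 = 0¢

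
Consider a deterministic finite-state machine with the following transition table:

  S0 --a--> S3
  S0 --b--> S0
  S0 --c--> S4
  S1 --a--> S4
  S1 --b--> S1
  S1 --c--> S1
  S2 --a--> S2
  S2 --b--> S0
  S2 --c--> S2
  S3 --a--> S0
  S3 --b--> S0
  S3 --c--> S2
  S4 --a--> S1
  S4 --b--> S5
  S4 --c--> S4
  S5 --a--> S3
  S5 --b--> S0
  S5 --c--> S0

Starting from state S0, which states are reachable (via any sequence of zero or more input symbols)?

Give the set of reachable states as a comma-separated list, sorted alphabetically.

Answer: S0, S1, S2, S3, S4, S5

Derivation:
BFS from S0:
  visit S0: S0--a-->S3 (new), S0--b-->S0 (seen), S0--c-->S4 (new)
  visit S3: S3--a-->S0 (seen), S3--b-->S0 (seen), S3--c-->S2 (new)
  visit S4: S4--a-->S1 (new), S4--b-->S5 (new), S4--c-->S4 (seen)
  visit S2: S2--a-->S2 (seen), S2--b-->S0 (seen), S2--c-->S2 (seen)
  visit S1: S1--a-->S4 (seen), S1--b-->S1 (seen), S1--c-->S1 (seen)
  visit S5: S5--a-->S3 (seen), S5--b-->S0 (seen), S5--c-->S0 (seen)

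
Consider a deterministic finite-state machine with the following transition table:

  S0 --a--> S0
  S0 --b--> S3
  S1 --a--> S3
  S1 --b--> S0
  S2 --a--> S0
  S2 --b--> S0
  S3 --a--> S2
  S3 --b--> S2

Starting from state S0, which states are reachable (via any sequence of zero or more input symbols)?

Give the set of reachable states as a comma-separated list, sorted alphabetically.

Answer: S0, S2, S3

Derivation:
BFS from S0:
  visit S0: S0--a-->S0 (seen), S0--b-->S3 (new)
  visit S3: S3--a-->S2 (new), S3--b-->S2 (seen)
  visit S2: S2--a-->S0 (seen), S2--b-->S0 (seen)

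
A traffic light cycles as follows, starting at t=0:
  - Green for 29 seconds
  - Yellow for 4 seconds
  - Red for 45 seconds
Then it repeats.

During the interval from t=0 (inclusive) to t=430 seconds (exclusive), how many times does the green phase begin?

Cycle = 29+4+45 = 78s
green phase starts at t = k*78 + 0 for k=0,1,2,...
Need k*78+0 < 430 → k < 5.513
k ∈ {0, ..., 5} → 6 starts

Answer: 6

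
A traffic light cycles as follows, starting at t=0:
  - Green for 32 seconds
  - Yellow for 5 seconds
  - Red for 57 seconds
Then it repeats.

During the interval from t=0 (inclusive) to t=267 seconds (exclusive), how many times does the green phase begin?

Answer: 3

Derivation:
Cycle = 32+5+57 = 94s
green phase starts at t = k*94 + 0 for k=0,1,2,...
Need k*94+0 < 267 → k < 2.840
k ∈ {0, ..., 2} → 3 starts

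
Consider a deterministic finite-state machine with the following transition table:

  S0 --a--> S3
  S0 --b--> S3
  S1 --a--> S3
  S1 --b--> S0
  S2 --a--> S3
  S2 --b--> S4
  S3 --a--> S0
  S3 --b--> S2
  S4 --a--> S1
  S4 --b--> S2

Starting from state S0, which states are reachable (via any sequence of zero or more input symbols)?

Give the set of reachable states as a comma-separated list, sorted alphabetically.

Answer: S0, S1, S2, S3, S4

Derivation:
BFS from S0:
  visit S0: S0--a-->S3 (new), S0--b-->S3 (seen)
  visit S3: S3--a-->S0 (seen), S3--b-->S2 (new)
  visit S2: S2--a-->S3 (seen), S2--b-->S4 (new)
  visit S4: S4--a-->S1 (new), S4--b-->S2 (seen)
  visit S1: S1--a-->S3 (seen), S1--b-->S0 (seen)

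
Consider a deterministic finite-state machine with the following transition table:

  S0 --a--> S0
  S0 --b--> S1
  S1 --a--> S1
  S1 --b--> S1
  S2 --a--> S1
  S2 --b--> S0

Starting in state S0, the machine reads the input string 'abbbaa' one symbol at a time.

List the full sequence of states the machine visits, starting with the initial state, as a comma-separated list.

Start: S0
  read 'a': S0 --a--> S0
  read 'b': S0 --b--> S1
  read 'b': S1 --b--> S1
  read 'b': S1 --b--> S1
  read 'a': S1 --a--> S1
  read 'a': S1 --a--> S1

Answer: S0, S0, S1, S1, S1, S1, S1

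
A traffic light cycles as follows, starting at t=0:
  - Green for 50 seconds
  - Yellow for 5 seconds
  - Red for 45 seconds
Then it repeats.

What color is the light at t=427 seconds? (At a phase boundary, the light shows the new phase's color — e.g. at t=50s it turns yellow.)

Cycle length = 50 + 5 + 45 = 100s
t = 427, phase_t = 427 mod 100 = 27
27 < 50 (green end) → GREEN

Answer: green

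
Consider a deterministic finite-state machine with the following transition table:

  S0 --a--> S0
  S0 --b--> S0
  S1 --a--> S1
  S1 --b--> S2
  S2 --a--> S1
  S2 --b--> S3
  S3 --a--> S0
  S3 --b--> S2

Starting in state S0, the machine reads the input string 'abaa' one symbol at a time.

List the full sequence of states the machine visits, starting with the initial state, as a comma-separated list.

Answer: S0, S0, S0, S0, S0

Derivation:
Start: S0
  read 'a': S0 --a--> S0
  read 'b': S0 --b--> S0
  read 'a': S0 --a--> S0
  read 'a': S0 --a--> S0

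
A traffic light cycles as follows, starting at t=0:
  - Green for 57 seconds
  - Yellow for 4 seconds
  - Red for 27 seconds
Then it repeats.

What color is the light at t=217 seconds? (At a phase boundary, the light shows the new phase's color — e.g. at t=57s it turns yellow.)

Cycle length = 57 + 4 + 27 = 88s
t = 217, phase_t = 217 mod 88 = 41
41 < 57 (green end) → GREEN

Answer: green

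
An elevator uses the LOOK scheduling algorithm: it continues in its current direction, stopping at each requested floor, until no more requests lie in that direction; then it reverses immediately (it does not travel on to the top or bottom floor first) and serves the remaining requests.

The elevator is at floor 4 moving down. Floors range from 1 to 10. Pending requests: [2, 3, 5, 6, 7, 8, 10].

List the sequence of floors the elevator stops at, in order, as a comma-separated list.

Current: 4, moving DOWN
Serve below first (descending): [3, 2]
Then reverse, serve above (ascending): [5, 6, 7, 8, 10]

Answer: 3, 2, 5, 6, 7, 8, 10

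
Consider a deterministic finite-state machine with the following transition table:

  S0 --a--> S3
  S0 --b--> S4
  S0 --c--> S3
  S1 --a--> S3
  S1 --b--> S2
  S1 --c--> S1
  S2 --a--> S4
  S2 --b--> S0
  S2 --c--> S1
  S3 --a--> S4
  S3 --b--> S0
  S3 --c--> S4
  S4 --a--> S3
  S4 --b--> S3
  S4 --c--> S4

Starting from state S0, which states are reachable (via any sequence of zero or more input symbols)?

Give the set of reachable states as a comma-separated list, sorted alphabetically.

BFS from S0:
  visit S0: S0--a-->S3 (new), S0--b-->S4 (new), S0--c-->S3 (seen)
  visit S3: S3--a-->S4 (seen), S3--b-->S0 (seen), S3--c-->S4 (seen)
  visit S4: S4--a-->S3 (seen), S4--b-->S3 (seen), S4--c-->S4 (seen)

Answer: S0, S3, S4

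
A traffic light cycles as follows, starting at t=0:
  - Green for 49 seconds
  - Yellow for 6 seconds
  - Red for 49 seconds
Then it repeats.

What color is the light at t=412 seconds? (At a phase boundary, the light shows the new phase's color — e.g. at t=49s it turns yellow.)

Answer: red

Derivation:
Cycle length = 49 + 6 + 49 = 104s
t = 412, phase_t = 412 mod 104 = 100
100 >= 55 → RED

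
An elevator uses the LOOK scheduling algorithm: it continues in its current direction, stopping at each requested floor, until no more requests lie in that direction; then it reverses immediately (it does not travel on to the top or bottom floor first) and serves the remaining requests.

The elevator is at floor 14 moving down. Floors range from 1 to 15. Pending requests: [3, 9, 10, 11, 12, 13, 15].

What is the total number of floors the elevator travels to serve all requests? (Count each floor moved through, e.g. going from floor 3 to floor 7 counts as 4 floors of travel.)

Answer: 23

Derivation:
Start at floor 14 moving down, LOOK stop order: [13, 12, 11, 10, 9, 3, 15]
  14 → 13: |13-14| = 1, total = 1
  13 → 12: |12-13| = 1, total = 2
  12 → 11: |11-12| = 1, total = 3
  11 → 10: |10-11| = 1, total = 4
  10 → 9: |9-10| = 1, total = 5
  9 → 3: |3-9| = 6, total = 11
  3 → 15: |15-3| = 12, total = 23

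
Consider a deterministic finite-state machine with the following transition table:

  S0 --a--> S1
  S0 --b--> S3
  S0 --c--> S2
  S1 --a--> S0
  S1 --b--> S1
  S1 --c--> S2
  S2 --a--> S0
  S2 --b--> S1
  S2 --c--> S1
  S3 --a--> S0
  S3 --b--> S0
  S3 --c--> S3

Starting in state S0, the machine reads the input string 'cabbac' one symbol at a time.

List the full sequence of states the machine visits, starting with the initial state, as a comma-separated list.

Answer: S0, S2, S0, S3, S0, S1, S2

Derivation:
Start: S0
  read 'c': S0 --c--> S2
  read 'a': S2 --a--> S0
  read 'b': S0 --b--> S3
  read 'b': S3 --b--> S0
  read 'a': S0 --a--> S1
  read 'c': S1 --c--> S2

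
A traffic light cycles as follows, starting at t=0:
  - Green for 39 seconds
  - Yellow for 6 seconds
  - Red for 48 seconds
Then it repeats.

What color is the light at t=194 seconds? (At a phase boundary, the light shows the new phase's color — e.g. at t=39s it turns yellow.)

Cycle length = 39 + 6 + 48 = 93s
t = 194, phase_t = 194 mod 93 = 8
8 < 39 (green end) → GREEN

Answer: green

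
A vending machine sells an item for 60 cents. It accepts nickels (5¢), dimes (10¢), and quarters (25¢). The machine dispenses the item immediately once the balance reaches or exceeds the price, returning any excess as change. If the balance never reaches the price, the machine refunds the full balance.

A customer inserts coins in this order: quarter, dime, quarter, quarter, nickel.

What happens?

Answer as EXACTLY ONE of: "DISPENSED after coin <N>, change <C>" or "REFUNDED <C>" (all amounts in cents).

Answer: DISPENSED after coin 3, change 0

Derivation:
Price: 60¢
Coin 1 (quarter, 25¢): balance = 25¢
Coin 2 (dime, 10¢): balance = 35¢
Coin 3 (quarter, 25¢): balance = 60¢
  → balance >= price → DISPENSE, change = 60 - 60 = 0¢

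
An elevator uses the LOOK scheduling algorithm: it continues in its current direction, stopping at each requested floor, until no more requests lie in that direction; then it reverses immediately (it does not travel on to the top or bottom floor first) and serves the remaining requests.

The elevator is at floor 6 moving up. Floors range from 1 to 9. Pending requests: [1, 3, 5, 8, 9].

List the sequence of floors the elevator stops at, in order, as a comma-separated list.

Current: 6, moving UP
Serve above first (ascending): [8, 9]
Then reverse, serve below (descending): [5, 3, 1]

Answer: 8, 9, 5, 3, 1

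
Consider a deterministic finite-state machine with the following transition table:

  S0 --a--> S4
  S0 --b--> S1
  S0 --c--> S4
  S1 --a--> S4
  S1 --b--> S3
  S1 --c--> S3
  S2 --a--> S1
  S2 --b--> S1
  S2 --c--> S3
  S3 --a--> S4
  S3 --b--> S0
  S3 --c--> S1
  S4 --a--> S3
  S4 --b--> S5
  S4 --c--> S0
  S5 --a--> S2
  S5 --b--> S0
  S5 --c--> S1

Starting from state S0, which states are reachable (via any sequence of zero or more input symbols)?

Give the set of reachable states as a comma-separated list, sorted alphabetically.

BFS from S0:
  visit S0: S0--a-->S4 (new), S0--b-->S1 (new), S0--c-->S4 (seen)
  visit S4: S4--a-->S3 (new), S4--b-->S5 (new), S4--c-->S0 (seen)
  visit S1: S1--a-->S4 (seen), S1--b-->S3 (seen), S1--c-->S3 (seen)
  visit S3: S3--a-->S4 (seen), S3--b-->S0 (seen), S3--c-->S1 (seen)
  visit S5: S5--a-->S2 (new), S5--b-->S0 (seen), S5--c-->S1 (seen)
  visit S2: S2--a-->S1 (seen), S2--b-->S1 (seen), S2--c-->S3 (seen)

Answer: S0, S1, S2, S3, S4, S5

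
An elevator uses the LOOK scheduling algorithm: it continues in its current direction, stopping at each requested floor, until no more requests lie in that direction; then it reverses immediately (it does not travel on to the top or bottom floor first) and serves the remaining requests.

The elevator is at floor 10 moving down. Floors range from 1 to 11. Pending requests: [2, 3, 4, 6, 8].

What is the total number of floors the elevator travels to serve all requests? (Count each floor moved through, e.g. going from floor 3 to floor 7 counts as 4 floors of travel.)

Answer: 8

Derivation:
Start at floor 10 moving down, LOOK stop order: [8, 6, 4, 3, 2]
  10 → 8: |8-10| = 2, total = 2
  8 → 6: |6-8| = 2, total = 4
  6 → 4: |4-6| = 2, total = 6
  4 → 3: |3-4| = 1, total = 7
  3 → 2: |2-3| = 1, total = 8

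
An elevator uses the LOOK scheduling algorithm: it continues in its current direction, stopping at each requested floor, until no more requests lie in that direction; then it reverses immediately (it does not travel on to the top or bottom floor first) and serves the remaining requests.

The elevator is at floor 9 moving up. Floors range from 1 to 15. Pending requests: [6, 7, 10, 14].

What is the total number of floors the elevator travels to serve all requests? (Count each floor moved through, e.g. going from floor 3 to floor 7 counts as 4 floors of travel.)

Start at floor 9 moving up, LOOK stop order: [10, 14, 7, 6]
  9 → 10: |10-9| = 1, total = 1
  10 → 14: |14-10| = 4, total = 5
  14 → 7: |7-14| = 7, total = 12
  7 → 6: |6-7| = 1, total = 13

Answer: 13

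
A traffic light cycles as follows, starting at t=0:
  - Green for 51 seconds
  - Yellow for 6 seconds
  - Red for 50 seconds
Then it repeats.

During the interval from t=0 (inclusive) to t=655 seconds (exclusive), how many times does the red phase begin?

Answer: 6

Derivation:
Cycle = 51+6+50 = 107s
red phase starts at t = k*107 + 57 for k=0,1,2,...
Need k*107+57 < 655 → k < 5.589
k ∈ {0, ..., 5} → 6 starts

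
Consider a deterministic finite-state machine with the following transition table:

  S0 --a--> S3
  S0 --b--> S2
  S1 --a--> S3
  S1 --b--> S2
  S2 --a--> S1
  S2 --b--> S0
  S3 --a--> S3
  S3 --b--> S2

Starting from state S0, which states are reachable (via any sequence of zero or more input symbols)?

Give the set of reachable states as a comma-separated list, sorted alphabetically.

Answer: S0, S1, S2, S3

Derivation:
BFS from S0:
  visit S0: S0--a-->S3 (new), S0--b-->S2 (new)
  visit S3: S3--a-->S3 (seen), S3--b-->S2 (seen)
  visit S2: S2--a-->S1 (new), S2--b-->S0 (seen)
  visit S1: S1--a-->S3 (seen), S1--b-->S2 (seen)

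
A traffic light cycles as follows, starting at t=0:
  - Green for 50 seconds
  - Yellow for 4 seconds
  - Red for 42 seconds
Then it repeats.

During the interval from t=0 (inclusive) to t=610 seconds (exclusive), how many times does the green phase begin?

Answer: 7

Derivation:
Cycle = 50+4+42 = 96s
green phase starts at t = k*96 + 0 for k=0,1,2,...
Need k*96+0 < 610 → k < 6.354
k ∈ {0, ..., 6} → 7 starts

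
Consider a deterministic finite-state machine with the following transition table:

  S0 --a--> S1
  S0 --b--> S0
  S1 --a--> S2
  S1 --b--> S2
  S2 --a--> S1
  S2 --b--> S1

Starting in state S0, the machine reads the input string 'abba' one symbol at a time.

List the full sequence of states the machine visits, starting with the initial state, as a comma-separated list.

Start: S0
  read 'a': S0 --a--> S1
  read 'b': S1 --b--> S2
  read 'b': S2 --b--> S1
  read 'a': S1 --a--> S2

Answer: S0, S1, S2, S1, S2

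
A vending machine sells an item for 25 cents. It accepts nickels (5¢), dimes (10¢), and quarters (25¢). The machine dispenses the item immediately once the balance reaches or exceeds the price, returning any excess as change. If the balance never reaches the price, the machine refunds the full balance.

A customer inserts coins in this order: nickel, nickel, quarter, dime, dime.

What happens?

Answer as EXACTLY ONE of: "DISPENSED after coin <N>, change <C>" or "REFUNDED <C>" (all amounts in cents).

Price: 25¢
Coin 1 (nickel, 5¢): balance = 5¢
Coin 2 (nickel, 5¢): balance = 10¢
Coin 3 (quarter, 25¢): balance = 35¢
  → balance >= price → DISPENSE, change = 35 - 25 = 10¢

Answer: DISPENSED after coin 3, change 10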